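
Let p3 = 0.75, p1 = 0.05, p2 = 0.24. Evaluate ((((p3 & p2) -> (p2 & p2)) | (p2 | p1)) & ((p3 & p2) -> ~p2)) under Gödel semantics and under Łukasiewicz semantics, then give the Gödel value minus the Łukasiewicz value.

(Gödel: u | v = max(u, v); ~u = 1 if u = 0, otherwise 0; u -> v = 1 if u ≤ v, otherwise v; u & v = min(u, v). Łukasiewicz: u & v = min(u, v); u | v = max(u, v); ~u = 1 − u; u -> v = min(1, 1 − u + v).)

-1.00

Gödel evaluation:
  (p3 & p2) = min(0.75, 0.24) = 0.24
  (p2 & p2) = min(0.24, 0.24) = 0.24
  ((p3 & p2) -> (p2 & p2)): 0.24 ≤ 0.24, so result = 1
  (p2 | p1) = max(0.24, 0.05) = 0.24
  (((p3 & p2) -> (p2 & p2)) | (p2 | p1)) = max(1, 0.24) = 1
  (p3 & p2) = min(0.75, 0.24) = 0.24
  ~p2: Gödel ¬ of 0.24 = 0 (operand ≠ 0)
  ((p3 & p2) -> ~p2): 0.24 > 0, so result = 0
  ((((p3 & p2) -> (p2 & p2)) | (p2 | p1)) & ((p3 & p2) -> ~p2)) = min(1, 0) = 0
  Gödel value = 0
Łukasiewicz evaluation:
  (p3 & p2) = min(0.75, 0.24) = 0.24
  (p2 & p2) = min(0.24, 0.24) = 0.24
  ((p3 & p2) -> (p2 & p2)): min(1, 1 − 0.24 + 0.24) = 1
  (p2 | p1) = max(0.24, 0.05) = 0.24
  (((p3 & p2) -> (p2 & p2)) | (p2 | p1)) = max(1, 0.24) = 1
  (p3 & p2) = min(0.75, 0.24) = 0.24
  ~p2: Łukasiewicz ¬ gives 1 − 0.24 = 0.76
  ((p3 & p2) -> ~p2): min(1, 1 − 0.24 + 0.76) = 1
  ((((p3 & p2) -> (p2 & p2)) | (p2 | p1)) & ((p3 & p2) -> ~p2)) = min(1, 1) = 1
  Łukasiewicz value = 1
Difference: 0 − 1 = -1.00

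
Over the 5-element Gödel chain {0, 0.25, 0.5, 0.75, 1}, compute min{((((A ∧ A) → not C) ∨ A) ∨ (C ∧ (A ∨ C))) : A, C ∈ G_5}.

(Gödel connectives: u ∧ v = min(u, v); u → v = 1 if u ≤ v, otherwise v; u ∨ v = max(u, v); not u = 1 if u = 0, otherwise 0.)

The minimum is attained at A = 0.25, C = 0.25:
  (A ∧ A) = min(0.25, 0.25) = 0.25
  not C: Gödel ¬ of 0.25 = 0 (operand ≠ 0)
  ((A ∧ A) → not C): 0.25 > 0, so result = 0
  (((A ∧ A) → not C) ∨ A) = max(0, 0.25) = 0.25
  (A ∨ C) = max(0.25, 0.25) = 0.25
  (C ∧ (A ∨ C)) = min(0.25, 0.25) = 0.25
  ((((A ∧ A) → not C) ∨ A) ∨ (C ∧ (A ∨ C))) = max(0.25, 0.25) = 0.25
Checking all 25 assignments confirms none give a value below 0.25.

0.25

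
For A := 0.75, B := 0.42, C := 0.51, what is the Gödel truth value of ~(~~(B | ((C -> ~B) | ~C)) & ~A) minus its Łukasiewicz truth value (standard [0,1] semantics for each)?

Gödel evaluation:
  ~B: Gödel ¬ of 0.42 = 0 (operand ≠ 0)
  (C -> ~B): 0.51 > 0, so result = 0
  ~C: Gödel ¬ of 0.51 = 0 (operand ≠ 0)
  ((C -> ~B) | ~C) = max(0, 0) = 0
  (B | ((C -> ~B) | ~C)) = max(0.42, 0) = 0.42
  ~(B | ((C -> ~B) | ~C)): Gödel ¬ of 0.42 = 0 (operand ≠ 0)
  ~~(B | ((C -> ~B) | ~C)): Gödel ¬ of 0 = 1 (operand is 0)
  ~A: Gödel ¬ of 0.75 = 0 (operand ≠ 0)
  (~~(B | ((C -> ~B) | ~C)) & ~A) = min(1, 0) = 0
  ~(~~(B | ((C -> ~B) | ~C)) & ~A): Gödel ¬ of 0 = 1 (operand is 0)
  Gödel value = 1
Łukasiewicz evaluation:
  ~B: Łukasiewicz ¬ gives 1 − 0.42 = 0.58
  (C -> ~B): min(1, 1 − 0.51 + 0.58) = 1
  ~C: Łukasiewicz ¬ gives 1 − 0.51 = 0.49
  ((C -> ~B) | ~C) = max(1, 0.49) = 1
  (B | ((C -> ~B) | ~C)) = max(0.42, 1) = 1
  ~(B | ((C -> ~B) | ~C)): Łukasiewicz ¬ gives 1 − 1 = 0
  ~~(B | ((C -> ~B) | ~C)): Łukasiewicz ¬ gives 1 − 0 = 1
  ~A: Łukasiewicz ¬ gives 1 − 0.75 = 0.25
  (~~(B | ((C -> ~B) | ~C)) & ~A) = min(1, 0.25) = 0.25
  ~(~~(B | ((C -> ~B) | ~C)) & ~A): Łukasiewicz ¬ gives 1 − 0.25 = 0.75
  Łukasiewicz value = 0.75
Difference: 1 − 0.75 = 0.25

0.25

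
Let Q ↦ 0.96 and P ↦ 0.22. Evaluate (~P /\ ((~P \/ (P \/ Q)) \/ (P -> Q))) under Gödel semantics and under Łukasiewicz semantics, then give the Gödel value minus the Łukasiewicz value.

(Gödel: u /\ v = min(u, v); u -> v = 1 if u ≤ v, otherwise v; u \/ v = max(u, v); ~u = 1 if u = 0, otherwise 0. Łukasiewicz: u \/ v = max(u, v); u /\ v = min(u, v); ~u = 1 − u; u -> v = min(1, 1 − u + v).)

-0.78

Gödel evaluation:
  ~P: Gödel ¬ of 0.22 = 0 (operand ≠ 0)
  ~P: Gödel ¬ of 0.22 = 0 (operand ≠ 0)
  (P \/ Q) = max(0.22, 0.96) = 0.96
  (~P \/ (P \/ Q)) = max(0, 0.96) = 0.96
  (P -> Q): 0.22 ≤ 0.96, so result = 1
  ((~P \/ (P \/ Q)) \/ (P -> Q)) = max(0.96, 1) = 1
  (~P /\ ((~P \/ (P \/ Q)) \/ (P -> Q))) = min(0, 1) = 0
  Gödel value = 0
Łukasiewicz evaluation:
  ~P: Łukasiewicz ¬ gives 1 − 0.22 = 0.78
  ~P: Łukasiewicz ¬ gives 1 − 0.22 = 0.78
  (P \/ Q) = max(0.22, 0.96) = 0.96
  (~P \/ (P \/ Q)) = max(0.78, 0.96) = 0.96
  (P -> Q): min(1, 1 − 0.22 + 0.96) = 1
  ((~P \/ (P \/ Q)) \/ (P -> Q)) = max(0.96, 1) = 1
  (~P /\ ((~P \/ (P \/ Q)) \/ (P -> Q))) = min(0.78, 1) = 0.78
  Łukasiewicz value = 0.78
Difference: 0 − 0.78 = -0.78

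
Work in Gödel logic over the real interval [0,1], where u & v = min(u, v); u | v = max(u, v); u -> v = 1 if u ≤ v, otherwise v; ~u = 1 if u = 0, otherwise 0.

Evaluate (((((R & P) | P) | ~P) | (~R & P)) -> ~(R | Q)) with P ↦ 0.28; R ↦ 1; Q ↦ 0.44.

0.00

(R & P) = min(1, 0.28) = 0.28
((R & P) | P) = max(0.28, 0.28) = 0.28
~P: Gödel ¬ of 0.28 = 0 (operand ≠ 0)
(((R & P) | P) | ~P) = max(0.28, 0) = 0.28
~R: Gödel ¬ of 1 = 0 (operand ≠ 0)
(~R & P) = min(0, 0.28) = 0
((((R & P) | P) | ~P) | (~R & P)) = max(0.28, 0) = 0.28
(R | Q) = max(1, 0.44) = 1
~(R | Q): Gödel ¬ of 1 = 0 (operand ≠ 0)
(((((R & P) | P) | ~P) | (~R & P)) -> ~(R | Q)): 0.28 > 0, so result = 0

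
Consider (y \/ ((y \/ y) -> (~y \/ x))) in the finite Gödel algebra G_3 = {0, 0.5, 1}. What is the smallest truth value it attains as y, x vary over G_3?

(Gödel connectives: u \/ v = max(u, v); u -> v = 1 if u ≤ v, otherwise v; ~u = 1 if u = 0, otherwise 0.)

0.50

The minimum is attained at y = 0.5, x = 0:
  (y \/ y) = max(0.5, 0.5) = 0.5
  ~y: Gödel ¬ of 0.5 = 0 (operand ≠ 0)
  (~y \/ x) = max(0, 0) = 0
  ((y \/ y) -> (~y \/ x)): 0.5 > 0, so result = 0
  (y \/ ((y \/ y) -> (~y \/ x))) = max(0.5, 0) = 0.5
Checking all 9 assignments confirms none give a value below 0.50.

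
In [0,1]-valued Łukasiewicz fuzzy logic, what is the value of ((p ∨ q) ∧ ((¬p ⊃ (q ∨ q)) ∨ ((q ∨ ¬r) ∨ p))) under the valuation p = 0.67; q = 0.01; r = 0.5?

(p ∨ q) = max(0.67, 0.01) = 0.67
¬p: Łukasiewicz ¬ gives 1 − 0.67 = 0.33
(q ∨ q) = max(0.01, 0.01) = 0.01
(¬p ⊃ (q ∨ q)): min(1, 1 − 0.33 + 0.01) = 0.68
¬r: Łukasiewicz ¬ gives 1 − 0.5 = 0.5
(q ∨ ¬r) = max(0.01, 0.5) = 0.5
((q ∨ ¬r) ∨ p) = max(0.5, 0.67) = 0.67
((¬p ⊃ (q ∨ q)) ∨ ((q ∨ ¬r) ∨ p)) = max(0.68, 0.67) = 0.68
((p ∨ q) ∧ ((¬p ⊃ (q ∨ q)) ∨ ((q ∨ ¬r) ∨ p))) = min(0.67, 0.68) = 0.67

0.67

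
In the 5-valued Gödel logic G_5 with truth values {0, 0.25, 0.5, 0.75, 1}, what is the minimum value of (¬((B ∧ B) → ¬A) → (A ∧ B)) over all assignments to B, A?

The minimum is attained at B = 0.25, A = 0.25:
  (B ∧ B) = min(0.25, 0.25) = 0.25
  ¬A: Gödel ¬ of 0.25 = 0 (operand ≠ 0)
  ((B ∧ B) → ¬A): 0.25 > 0, so result = 0
  ¬((B ∧ B) → ¬A): Gödel ¬ of 0 = 1 (operand is 0)
  (A ∧ B) = min(0.25, 0.25) = 0.25
  (¬((B ∧ B) → ¬A) → (A ∧ B)): 1 > 0.25, so result = 0.25
Checking all 25 assignments confirms none give a value below 0.25.

0.25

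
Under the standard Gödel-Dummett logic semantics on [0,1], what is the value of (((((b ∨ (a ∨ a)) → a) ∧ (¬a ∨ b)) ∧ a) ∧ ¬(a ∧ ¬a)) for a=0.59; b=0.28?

0.28

(a ∨ a) = max(0.59, 0.59) = 0.59
(b ∨ (a ∨ a)) = max(0.28, 0.59) = 0.59
((b ∨ (a ∨ a)) → a): 0.59 ≤ 0.59, so result = 1
¬a: Gödel ¬ of 0.59 = 0 (operand ≠ 0)
(¬a ∨ b) = max(0, 0.28) = 0.28
(((b ∨ (a ∨ a)) → a) ∧ (¬a ∨ b)) = min(1, 0.28) = 0.28
((((b ∨ (a ∨ a)) → a) ∧ (¬a ∨ b)) ∧ a) = min(0.28, 0.59) = 0.28
¬a: Gödel ¬ of 0.59 = 0 (operand ≠ 0)
(a ∧ ¬a) = min(0.59, 0) = 0
¬(a ∧ ¬a): Gödel ¬ of 0 = 1 (operand is 0)
(((((b ∨ (a ∨ a)) → a) ∧ (¬a ∨ b)) ∧ a) ∧ ¬(a ∧ ¬a)) = min(0.28, 1) = 0.28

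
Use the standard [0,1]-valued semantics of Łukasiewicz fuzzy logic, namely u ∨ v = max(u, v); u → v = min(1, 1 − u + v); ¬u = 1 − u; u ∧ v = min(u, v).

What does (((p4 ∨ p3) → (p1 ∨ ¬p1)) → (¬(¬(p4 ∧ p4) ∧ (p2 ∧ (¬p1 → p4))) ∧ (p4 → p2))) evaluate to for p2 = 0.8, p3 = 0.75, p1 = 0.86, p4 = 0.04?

(p4 ∨ p3) = max(0.04, 0.75) = 0.75
¬p1: Łukasiewicz ¬ gives 1 − 0.86 = 0.14
(p1 ∨ ¬p1) = max(0.86, 0.14) = 0.86
((p4 ∨ p3) → (p1 ∨ ¬p1)): min(1, 1 − 0.75 + 0.86) = 1
(p4 ∧ p4) = min(0.04, 0.04) = 0.04
¬(p4 ∧ p4): Łukasiewicz ¬ gives 1 − 0.04 = 0.96
¬p1: Łukasiewicz ¬ gives 1 − 0.86 = 0.14
(¬p1 → p4): min(1, 1 − 0.14 + 0.04) = 0.9
(p2 ∧ (¬p1 → p4)) = min(0.8, 0.9) = 0.8
(¬(p4 ∧ p4) ∧ (p2 ∧ (¬p1 → p4))) = min(0.96, 0.8) = 0.8
¬(¬(p4 ∧ p4) ∧ (p2 ∧ (¬p1 → p4))): Łukasiewicz ¬ gives 1 − 0.8 = 0.2
(p4 → p2): min(1, 1 − 0.04 + 0.8) = 1
(¬(¬(p4 ∧ p4) ∧ (p2 ∧ (¬p1 → p4))) ∧ (p4 → p2)) = min(0.2, 1) = 0.2
(((p4 ∨ p3) → (p1 ∨ ¬p1)) → (¬(¬(p4 ∧ p4) ∧ (p2 ∧ (¬p1 → p4))) ∧ (p4 → p2))): min(1, 1 − 1 + 0.2) = 0.2

0.20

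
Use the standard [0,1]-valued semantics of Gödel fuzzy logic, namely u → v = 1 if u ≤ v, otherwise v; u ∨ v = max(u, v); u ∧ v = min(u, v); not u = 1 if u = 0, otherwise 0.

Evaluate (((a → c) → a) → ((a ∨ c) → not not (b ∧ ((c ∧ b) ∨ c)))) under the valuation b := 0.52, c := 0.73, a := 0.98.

1.00

(a → c): 0.98 > 0.73, so result = 0.73
((a → c) → a): 0.73 ≤ 0.98, so result = 1
(a ∨ c) = max(0.98, 0.73) = 0.98
(c ∧ b) = min(0.73, 0.52) = 0.52
((c ∧ b) ∨ c) = max(0.52, 0.73) = 0.73
(b ∧ ((c ∧ b) ∨ c)) = min(0.52, 0.73) = 0.52
not (b ∧ ((c ∧ b) ∨ c)): Gödel ¬ of 0.52 = 0 (operand ≠ 0)
not not (b ∧ ((c ∧ b) ∨ c)): Gödel ¬ of 0 = 1 (operand is 0)
((a ∨ c) → not not (b ∧ ((c ∧ b) ∨ c))): 0.98 ≤ 1, so result = 1
(((a → c) → a) → ((a ∨ c) → not not (b ∧ ((c ∧ b) ∨ c)))): 1 ≤ 1, so result = 1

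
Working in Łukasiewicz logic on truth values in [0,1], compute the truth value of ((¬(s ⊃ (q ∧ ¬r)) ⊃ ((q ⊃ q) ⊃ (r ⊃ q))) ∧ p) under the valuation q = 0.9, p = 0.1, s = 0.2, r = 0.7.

¬r: Łukasiewicz ¬ gives 1 − 0.7 = 0.3
(q ∧ ¬r) = min(0.9, 0.3) = 0.3
(s ⊃ (q ∧ ¬r)): min(1, 1 − 0.2 + 0.3) = 1
¬(s ⊃ (q ∧ ¬r)): Łukasiewicz ¬ gives 1 − 1 = 0
(q ⊃ q): min(1, 1 − 0.9 + 0.9) = 1
(r ⊃ q): min(1, 1 − 0.7 + 0.9) = 1
((q ⊃ q) ⊃ (r ⊃ q)): min(1, 1 − 1 + 1) = 1
(¬(s ⊃ (q ∧ ¬r)) ⊃ ((q ⊃ q) ⊃ (r ⊃ q))): min(1, 1 − 0 + 1) = 1
((¬(s ⊃ (q ∧ ¬r)) ⊃ ((q ⊃ q) ⊃ (r ⊃ q))) ∧ p) = min(1, 0.1) = 0.1

0.10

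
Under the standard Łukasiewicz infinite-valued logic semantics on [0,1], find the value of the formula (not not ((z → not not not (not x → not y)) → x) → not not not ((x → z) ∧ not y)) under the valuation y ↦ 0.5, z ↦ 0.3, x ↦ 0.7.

0.50

not x: Łukasiewicz ¬ gives 1 − 0.7 = 0.3
not y: Łukasiewicz ¬ gives 1 − 0.5 = 0.5
(not x → not y): min(1, 1 − 0.3 + 0.5) = 1
not (not x → not y): Łukasiewicz ¬ gives 1 − 1 = 0
not not (not x → not y): Łukasiewicz ¬ gives 1 − 0 = 1
not not not (not x → not y): Łukasiewicz ¬ gives 1 − 1 = 0
(z → not not not (not x → not y)): min(1, 1 − 0.3 + 0) = 0.7
((z → not not not (not x → not y)) → x): min(1, 1 − 0.7 + 0.7) = 1
not ((z → not not not (not x → not y)) → x): Łukasiewicz ¬ gives 1 − 1 = 0
not not ((z → not not not (not x → not y)) → x): Łukasiewicz ¬ gives 1 − 0 = 1
(x → z): min(1, 1 − 0.7 + 0.3) = 0.6
not y: Łukasiewicz ¬ gives 1 − 0.5 = 0.5
((x → z) ∧ not y) = min(0.6, 0.5) = 0.5
not ((x → z) ∧ not y): Łukasiewicz ¬ gives 1 − 0.5 = 0.5
not not ((x → z) ∧ not y): Łukasiewicz ¬ gives 1 − 0.5 = 0.5
not not not ((x → z) ∧ not y): Łukasiewicz ¬ gives 1 − 0.5 = 0.5
(not not ((z → not not not (not x → not y)) → x) → not not not ((x → z) ∧ not y)): min(1, 1 − 1 + 0.5) = 0.5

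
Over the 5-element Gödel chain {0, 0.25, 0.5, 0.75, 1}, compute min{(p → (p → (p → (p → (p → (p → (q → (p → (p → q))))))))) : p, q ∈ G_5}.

1.00

Every assignment gives 1. For instance at p = 0, q = 0:
  (p → q): 0 ≤ 0, so result = 1
  (p → (p → q)): 0 ≤ 1, so result = 1
  (q → (p → (p → q))): 0 ≤ 1, so result = 1
  (p → (q → (p → (p → q)))): 0 ≤ 1, so result = 1
  (p → (p → (q → (p → (p → q))))): 0 ≤ 1, so result = 1
  (p → (p → (p → (q → (p → (p → q)))))): 0 ≤ 1, so result = 1
  (p → (p → (p → (p → (q → (p → (p → q))))))): 0 ≤ 1, so result = 1
  (p → (p → (p → (p → (p → (q → (p → (p → q)))))))): 0 ≤ 1, so result = 1
  (p → (p → (p → (p → (p → (p → (q → (p → (p → q))))))))): 0 ≤ 1, so result = 1
All 25 assignments give value 1 — the formula is a G_5-tautology.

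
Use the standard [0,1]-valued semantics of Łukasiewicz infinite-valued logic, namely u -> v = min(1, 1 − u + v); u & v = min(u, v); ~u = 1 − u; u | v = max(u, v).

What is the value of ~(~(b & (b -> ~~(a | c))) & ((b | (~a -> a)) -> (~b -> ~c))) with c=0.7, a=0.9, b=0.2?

0.50

(a | c) = max(0.9, 0.7) = 0.9
~(a | c): Łukasiewicz ¬ gives 1 − 0.9 = 0.1
~~(a | c): Łukasiewicz ¬ gives 1 − 0.1 = 0.9
(b -> ~~(a | c)): min(1, 1 − 0.2 + 0.9) = 1
(b & (b -> ~~(a | c))) = min(0.2, 1) = 0.2
~(b & (b -> ~~(a | c))): Łukasiewicz ¬ gives 1 − 0.2 = 0.8
~a: Łukasiewicz ¬ gives 1 − 0.9 = 0.1
(~a -> a): min(1, 1 − 0.1 + 0.9) = 1
(b | (~a -> a)) = max(0.2, 1) = 1
~b: Łukasiewicz ¬ gives 1 − 0.2 = 0.8
~c: Łukasiewicz ¬ gives 1 − 0.7 = 0.3
(~b -> ~c): min(1, 1 − 0.8 + 0.3) = 0.5
((b | (~a -> a)) -> (~b -> ~c)): min(1, 1 − 1 + 0.5) = 0.5
(~(b & (b -> ~~(a | c))) & ((b | (~a -> a)) -> (~b -> ~c))) = min(0.8, 0.5) = 0.5
~(~(b & (b -> ~~(a | c))) & ((b | (~a -> a)) -> (~b -> ~c))): Łukasiewicz ¬ gives 1 − 0.5 = 0.5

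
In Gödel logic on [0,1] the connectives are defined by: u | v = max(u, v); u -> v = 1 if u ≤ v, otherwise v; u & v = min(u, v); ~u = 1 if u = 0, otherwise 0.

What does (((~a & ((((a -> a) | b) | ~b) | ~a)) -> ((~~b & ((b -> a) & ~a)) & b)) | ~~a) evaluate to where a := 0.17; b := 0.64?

1.00

~a: Gödel ¬ of 0.17 = 0 (operand ≠ 0)
(a -> a): 0.17 ≤ 0.17, so result = 1
((a -> a) | b) = max(1, 0.64) = 1
~b: Gödel ¬ of 0.64 = 0 (operand ≠ 0)
(((a -> a) | b) | ~b) = max(1, 0) = 1
~a: Gödel ¬ of 0.17 = 0 (operand ≠ 0)
((((a -> a) | b) | ~b) | ~a) = max(1, 0) = 1
(~a & ((((a -> a) | b) | ~b) | ~a)) = min(0, 1) = 0
~b: Gödel ¬ of 0.64 = 0 (operand ≠ 0)
~~b: Gödel ¬ of 0 = 1 (operand is 0)
(b -> a): 0.64 > 0.17, so result = 0.17
~a: Gödel ¬ of 0.17 = 0 (operand ≠ 0)
((b -> a) & ~a) = min(0.17, 0) = 0
(~~b & ((b -> a) & ~a)) = min(1, 0) = 0
((~~b & ((b -> a) & ~a)) & b) = min(0, 0.64) = 0
((~a & ((((a -> a) | b) | ~b) | ~a)) -> ((~~b & ((b -> a) & ~a)) & b)): 0 ≤ 0, so result = 1
~a: Gödel ¬ of 0.17 = 0 (operand ≠ 0)
~~a: Gödel ¬ of 0 = 1 (operand is 0)
(((~a & ((((a -> a) | b) | ~b) | ~a)) -> ((~~b & ((b -> a) & ~a)) & b)) | ~~a) = max(1, 1) = 1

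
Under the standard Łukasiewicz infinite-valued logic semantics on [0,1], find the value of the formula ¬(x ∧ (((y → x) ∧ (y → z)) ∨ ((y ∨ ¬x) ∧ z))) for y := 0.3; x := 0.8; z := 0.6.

0.20

(y → x): min(1, 1 − 0.3 + 0.8) = 1
(y → z): min(1, 1 − 0.3 + 0.6) = 1
((y → x) ∧ (y → z)) = min(1, 1) = 1
¬x: Łukasiewicz ¬ gives 1 − 0.8 = 0.2
(y ∨ ¬x) = max(0.3, 0.2) = 0.3
((y ∨ ¬x) ∧ z) = min(0.3, 0.6) = 0.3
(((y → x) ∧ (y → z)) ∨ ((y ∨ ¬x) ∧ z)) = max(1, 0.3) = 1
(x ∧ (((y → x) ∧ (y → z)) ∨ ((y ∨ ¬x) ∧ z))) = min(0.8, 1) = 0.8
¬(x ∧ (((y → x) ∧ (y → z)) ∨ ((y ∨ ¬x) ∧ z))): Łukasiewicz ¬ gives 1 − 0.8 = 0.2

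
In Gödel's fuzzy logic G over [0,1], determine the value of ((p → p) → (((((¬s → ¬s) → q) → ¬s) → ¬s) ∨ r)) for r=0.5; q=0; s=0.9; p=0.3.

(p → p): 0.3 ≤ 0.3, so result = 1
¬s: Gödel ¬ of 0.9 = 0 (operand ≠ 0)
¬s: Gödel ¬ of 0.9 = 0 (operand ≠ 0)
(¬s → ¬s): 0 ≤ 0, so result = 1
((¬s → ¬s) → q): 1 > 0, so result = 0
¬s: Gödel ¬ of 0.9 = 0 (operand ≠ 0)
(((¬s → ¬s) → q) → ¬s): 0 ≤ 0, so result = 1
¬s: Gödel ¬ of 0.9 = 0 (operand ≠ 0)
((((¬s → ¬s) → q) → ¬s) → ¬s): 1 > 0, so result = 0
(((((¬s → ¬s) → q) → ¬s) → ¬s) ∨ r) = max(0, 0.5) = 0.5
((p → p) → (((((¬s → ¬s) → q) → ¬s) → ¬s) ∨ r)): 1 > 0.5, so result = 0.5

0.50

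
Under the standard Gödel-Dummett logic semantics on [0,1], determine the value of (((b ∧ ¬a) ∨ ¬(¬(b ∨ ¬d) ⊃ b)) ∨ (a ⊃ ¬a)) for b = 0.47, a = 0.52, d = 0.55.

0.00

¬a: Gödel ¬ of 0.52 = 0 (operand ≠ 0)
(b ∧ ¬a) = min(0.47, 0) = 0
¬d: Gödel ¬ of 0.55 = 0 (operand ≠ 0)
(b ∨ ¬d) = max(0.47, 0) = 0.47
¬(b ∨ ¬d): Gödel ¬ of 0.47 = 0 (operand ≠ 0)
(¬(b ∨ ¬d) ⊃ b): 0 ≤ 0.47, so result = 1
¬(¬(b ∨ ¬d) ⊃ b): Gödel ¬ of 1 = 0 (operand ≠ 0)
((b ∧ ¬a) ∨ ¬(¬(b ∨ ¬d) ⊃ b)) = max(0, 0) = 0
¬a: Gödel ¬ of 0.52 = 0 (operand ≠ 0)
(a ⊃ ¬a): 0.52 > 0, so result = 0
(((b ∧ ¬a) ∨ ¬(¬(b ∨ ¬d) ⊃ b)) ∨ (a ⊃ ¬a)) = max(0, 0) = 0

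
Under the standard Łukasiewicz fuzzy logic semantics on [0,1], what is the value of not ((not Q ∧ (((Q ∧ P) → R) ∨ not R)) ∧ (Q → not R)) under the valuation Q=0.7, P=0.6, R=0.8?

0.70

not Q: Łukasiewicz ¬ gives 1 − 0.7 = 0.3
(Q ∧ P) = min(0.7, 0.6) = 0.6
((Q ∧ P) → R): min(1, 1 − 0.6 + 0.8) = 1
not R: Łukasiewicz ¬ gives 1 − 0.8 = 0.2
(((Q ∧ P) → R) ∨ not R) = max(1, 0.2) = 1
(not Q ∧ (((Q ∧ P) → R) ∨ not R)) = min(0.3, 1) = 0.3
not R: Łukasiewicz ¬ gives 1 − 0.8 = 0.2
(Q → not R): min(1, 1 − 0.7 + 0.2) = 0.5
((not Q ∧ (((Q ∧ P) → R) ∨ not R)) ∧ (Q → not R)) = min(0.3, 0.5) = 0.3
not ((not Q ∧ (((Q ∧ P) → R) ∨ not R)) ∧ (Q → not R)): Łukasiewicz ¬ gives 1 − 0.3 = 0.7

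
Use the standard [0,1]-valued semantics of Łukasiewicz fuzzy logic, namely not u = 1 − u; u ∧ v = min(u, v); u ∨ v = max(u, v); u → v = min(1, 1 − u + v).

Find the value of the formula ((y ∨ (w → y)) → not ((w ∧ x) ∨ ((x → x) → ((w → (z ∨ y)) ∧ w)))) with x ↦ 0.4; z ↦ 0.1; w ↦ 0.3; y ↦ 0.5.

0.70

(w → y): min(1, 1 − 0.3 + 0.5) = 1
(y ∨ (w → y)) = max(0.5, 1) = 1
(w ∧ x) = min(0.3, 0.4) = 0.3
(x → x): min(1, 1 − 0.4 + 0.4) = 1
(z ∨ y) = max(0.1, 0.5) = 0.5
(w → (z ∨ y)): min(1, 1 − 0.3 + 0.5) = 1
((w → (z ∨ y)) ∧ w) = min(1, 0.3) = 0.3
((x → x) → ((w → (z ∨ y)) ∧ w)): min(1, 1 − 1 + 0.3) = 0.3
((w ∧ x) ∨ ((x → x) → ((w → (z ∨ y)) ∧ w))) = max(0.3, 0.3) = 0.3
not ((w ∧ x) ∨ ((x → x) → ((w → (z ∨ y)) ∧ w))): Łukasiewicz ¬ gives 1 − 0.3 = 0.7
((y ∨ (w → y)) → not ((w ∧ x) ∨ ((x → x) → ((w → (z ∨ y)) ∧ w)))): min(1, 1 − 1 + 0.7) = 0.7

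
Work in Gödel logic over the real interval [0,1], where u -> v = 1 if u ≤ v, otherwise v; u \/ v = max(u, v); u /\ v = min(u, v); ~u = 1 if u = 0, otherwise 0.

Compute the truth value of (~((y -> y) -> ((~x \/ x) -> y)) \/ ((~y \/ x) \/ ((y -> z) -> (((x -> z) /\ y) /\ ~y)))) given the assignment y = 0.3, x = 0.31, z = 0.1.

0.31

(y -> y): 0.3 ≤ 0.3, so result = 1
~x: Gödel ¬ of 0.31 = 0 (operand ≠ 0)
(~x \/ x) = max(0, 0.31) = 0.31
((~x \/ x) -> y): 0.31 > 0.3, so result = 0.3
((y -> y) -> ((~x \/ x) -> y)): 1 > 0.3, so result = 0.3
~((y -> y) -> ((~x \/ x) -> y)): Gödel ¬ of 0.3 = 0 (operand ≠ 0)
~y: Gödel ¬ of 0.3 = 0 (operand ≠ 0)
(~y \/ x) = max(0, 0.31) = 0.31
(y -> z): 0.3 > 0.1, so result = 0.1
(x -> z): 0.31 > 0.1, so result = 0.1
((x -> z) /\ y) = min(0.1, 0.3) = 0.1
~y: Gödel ¬ of 0.3 = 0 (operand ≠ 0)
(((x -> z) /\ y) /\ ~y) = min(0.1, 0) = 0
((y -> z) -> (((x -> z) /\ y) /\ ~y)): 0.1 > 0, so result = 0
((~y \/ x) \/ ((y -> z) -> (((x -> z) /\ y) /\ ~y))) = max(0.31, 0) = 0.31
(~((y -> y) -> ((~x \/ x) -> y)) \/ ((~y \/ x) \/ ((y -> z) -> (((x -> z) /\ y) /\ ~y)))) = max(0, 0.31) = 0.31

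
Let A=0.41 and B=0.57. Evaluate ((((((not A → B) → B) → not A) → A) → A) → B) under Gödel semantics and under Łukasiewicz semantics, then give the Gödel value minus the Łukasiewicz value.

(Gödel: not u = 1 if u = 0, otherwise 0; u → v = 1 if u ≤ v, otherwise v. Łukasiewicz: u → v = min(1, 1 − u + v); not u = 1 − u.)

0.43

Gödel evaluation:
  not A: Gödel ¬ of 0.41 = 0 (operand ≠ 0)
  (not A → B): 0 ≤ 0.57, so result = 1
  ((not A → B) → B): 1 > 0.57, so result = 0.57
  not A: Gödel ¬ of 0.41 = 0 (operand ≠ 0)
  (((not A → B) → B) → not A): 0.57 > 0, so result = 0
  ((((not A → B) → B) → not A) → A): 0 ≤ 0.41, so result = 1
  (((((not A → B) → B) → not A) → A) → A): 1 > 0.41, so result = 0.41
  ((((((not A → B) → B) → not A) → A) → A) → B): 0.41 ≤ 0.57, so result = 1
  Gödel value = 1
Łukasiewicz evaluation:
  not A: Łukasiewicz ¬ gives 1 − 0.41 = 0.59
  (not A → B): min(1, 1 − 0.59 + 0.57) = 0.98
  ((not A → B) → B): min(1, 1 − 0.98 + 0.57) = 0.59
  not A: Łukasiewicz ¬ gives 1 − 0.41 = 0.59
  (((not A → B) → B) → not A): min(1, 1 − 0.59 + 0.59) = 1
  ((((not A → B) → B) → not A) → A): min(1, 1 − 1 + 0.41) = 0.41
  (((((not A → B) → B) → not A) → A) → A): min(1, 1 − 0.41 + 0.41) = 1
  ((((((not A → B) → B) → not A) → A) → A) → B): min(1, 1 − 1 + 0.57) = 0.57
  Łukasiewicz value = 0.57
Difference: 1 − 0.57 = 0.43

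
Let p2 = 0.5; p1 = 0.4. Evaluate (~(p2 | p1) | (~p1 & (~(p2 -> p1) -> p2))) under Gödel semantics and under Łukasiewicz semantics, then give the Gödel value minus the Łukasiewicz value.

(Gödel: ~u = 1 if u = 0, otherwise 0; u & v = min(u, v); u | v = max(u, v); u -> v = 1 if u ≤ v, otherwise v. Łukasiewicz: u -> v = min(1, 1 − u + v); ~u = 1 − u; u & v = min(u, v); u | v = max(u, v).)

-0.60

Gödel evaluation:
  (p2 | p1) = max(0.5, 0.4) = 0.5
  ~(p2 | p1): Gödel ¬ of 0.5 = 0 (operand ≠ 0)
  ~p1: Gödel ¬ of 0.4 = 0 (operand ≠ 0)
  (p2 -> p1): 0.5 > 0.4, so result = 0.4
  ~(p2 -> p1): Gödel ¬ of 0.4 = 0 (operand ≠ 0)
  (~(p2 -> p1) -> p2): 0 ≤ 0.5, so result = 1
  (~p1 & (~(p2 -> p1) -> p2)) = min(0, 1) = 0
  (~(p2 | p1) | (~p1 & (~(p2 -> p1) -> p2))) = max(0, 0) = 0
  Gödel value = 0
Łukasiewicz evaluation:
  (p2 | p1) = max(0.5, 0.4) = 0.5
  ~(p2 | p1): Łukasiewicz ¬ gives 1 − 0.5 = 0.5
  ~p1: Łukasiewicz ¬ gives 1 − 0.4 = 0.6
  (p2 -> p1): min(1, 1 − 0.5 + 0.4) = 0.9
  ~(p2 -> p1): Łukasiewicz ¬ gives 1 − 0.9 = 0.1
  (~(p2 -> p1) -> p2): min(1, 1 − 0.1 + 0.5) = 1
  (~p1 & (~(p2 -> p1) -> p2)) = min(0.6, 1) = 0.6
  (~(p2 | p1) | (~p1 & (~(p2 -> p1) -> p2))) = max(0.5, 0.6) = 0.6
  Łukasiewicz value = 0.6
Difference: 0 − 0.6 = -0.60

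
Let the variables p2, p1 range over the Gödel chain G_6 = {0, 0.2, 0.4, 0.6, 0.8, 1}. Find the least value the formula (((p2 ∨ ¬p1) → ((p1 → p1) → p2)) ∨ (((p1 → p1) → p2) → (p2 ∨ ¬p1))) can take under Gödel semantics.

1.00

Every assignment gives 1. For instance at p2 = 0, p1 = 0:
  ¬p1: Gödel ¬ of 0 = 1 (operand is 0)
  (p2 ∨ ¬p1) = max(0, 1) = 1
  (p1 → p1): 0 ≤ 0, so result = 1
  ((p1 → p1) → p2): 1 > 0, so result = 0
  ((p2 ∨ ¬p1) → ((p1 → p1) → p2)): 1 > 0, so result = 0
  (p1 → p1): 0 ≤ 0, so result = 1
  ((p1 → p1) → p2): 1 > 0, so result = 0
  ¬p1: Gödel ¬ of 0 = 1 (operand is 0)
  (p2 ∨ ¬p1) = max(0, 1) = 1
  (((p1 → p1) → p2) → (p2 ∨ ¬p1)): 0 ≤ 1, so result = 1
  (((p2 ∨ ¬p1) → ((p1 → p1) → p2)) ∨ (((p1 → p1) → p2) → (p2 ∨ ¬p1))) = max(0, 1) = 1
All 36 assignments give value 1 — the formula is a G_6-tautology.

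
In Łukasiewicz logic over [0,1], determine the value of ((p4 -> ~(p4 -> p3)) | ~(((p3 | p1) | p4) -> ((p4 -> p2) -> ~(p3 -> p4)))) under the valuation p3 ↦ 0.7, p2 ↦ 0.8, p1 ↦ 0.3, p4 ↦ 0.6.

(p4 -> p3): min(1, 1 − 0.6 + 0.7) = 1
~(p4 -> p3): Łukasiewicz ¬ gives 1 − 1 = 0
(p4 -> ~(p4 -> p3)): min(1, 1 − 0.6 + 0) = 0.4
(p3 | p1) = max(0.7, 0.3) = 0.7
((p3 | p1) | p4) = max(0.7, 0.6) = 0.7
(p4 -> p2): min(1, 1 − 0.6 + 0.8) = 1
(p3 -> p4): min(1, 1 − 0.7 + 0.6) = 0.9
~(p3 -> p4): Łukasiewicz ¬ gives 1 − 0.9 = 0.1
((p4 -> p2) -> ~(p3 -> p4)): min(1, 1 − 1 + 0.1) = 0.1
(((p3 | p1) | p4) -> ((p4 -> p2) -> ~(p3 -> p4))): min(1, 1 − 0.7 + 0.1) = 0.4
~(((p3 | p1) | p4) -> ((p4 -> p2) -> ~(p3 -> p4))): Łukasiewicz ¬ gives 1 − 0.4 = 0.6
((p4 -> ~(p4 -> p3)) | ~(((p3 | p1) | p4) -> ((p4 -> p2) -> ~(p3 -> p4)))) = max(0.4, 0.6) = 0.6

0.60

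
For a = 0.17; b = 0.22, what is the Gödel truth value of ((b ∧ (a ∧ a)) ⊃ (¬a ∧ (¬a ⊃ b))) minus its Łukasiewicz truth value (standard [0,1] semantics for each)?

-1.00

Gödel evaluation:
  (a ∧ a) = min(0.17, 0.17) = 0.17
  (b ∧ (a ∧ a)) = min(0.22, 0.17) = 0.17
  ¬a: Gödel ¬ of 0.17 = 0 (operand ≠ 0)
  ¬a: Gödel ¬ of 0.17 = 0 (operand ≠ 0)
  (¬a ⊃ b): 0 ≤ 0.22, so result = 1
  (¬a ∧ (¬a ⊃ b)) = min(0, 1) = 0
  ((b ∧ (a ∧ a)) ⊃ (¬a ∧ (¬a ⊃ b))): 0.17 > 0, so result = 0
  Gödel value = 0
Łukasiewicz evaluation:
  (a ∧ a) = min(0.17, 0.17) = 0.17
  (b ∧ (a ∧ a)) = min(0.22, 0.17) = 0.17
  ¬a: Łukasiewicz ¬ gives 1 − 0.17 = 0.83
  ¬a: Łukasiewicz ¬ gives 1 − 0.17 = 0.83
  (¬a ⊃ b): min(1, 1 − 0.83 + 0.22) = 0.39
  (¬a ∧ (¬a ⊃ b)) = min(0.83, 0.39) = 0.39
  ((b ∧ (a ∧ a)) ⊃ (¬a ∧ (¬a ⊃ b))): min(1, 1 − 0.17 + 0.39) = 1
  Łukasiewicz value = 1
Difference: 0 − 1 = -1.00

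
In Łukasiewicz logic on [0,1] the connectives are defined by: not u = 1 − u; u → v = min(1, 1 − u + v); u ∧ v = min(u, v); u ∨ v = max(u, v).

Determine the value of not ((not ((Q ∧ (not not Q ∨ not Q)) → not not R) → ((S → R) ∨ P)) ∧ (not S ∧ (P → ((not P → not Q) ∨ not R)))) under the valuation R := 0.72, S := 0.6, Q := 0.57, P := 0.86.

not Q: Łukasiewicz ¬ gives 1 − 0.57 = 0.43
not not Q: Łukasiewicz ¬ gives 1 − 0.43 = 0.57
not Q: Łukasiewicz ¬ gives 1 − 0.57 = 0.43
(not not Q ∨ not Q) = max(0.57, 0.43) = 0.57
(Q ∧ (not not Q ∨ not Q)) = min(0.57, 0.57) = 0.57
not R: Łukasiewicz ¬ gives 1 − 0.72 = 0.28
not not R: Łukasiewicz ¬ gives 1 − 0.28 = 0.72
((Q ∧ (not not Q ∨ not Q)) → not not R): min(1, 1 − 0.57 + 0.72) = 1
not ((Q ∧ (not not Q ∨ not Q)) → not not R): Łukasiewicz ¬ gives 1 − 1 = 0
(S → R): min(1, 1 − 0.6 + 0.72) = 1
((S → R) ∨ P) = max(1, 0.86) = 1
(not ((Q ∧ (not not Q ∨ not Q)) → not not R) → ((S → R) ∨ P)): min(1, 1 − 0 + 1) = 1
not S: Łukasiewicz ¬ gives 1 − 0.6 = 0.4
not P: Łukasiewicz ¬ gives 1 − 0.86 = 0.14
not Q: Łukasiewicz ¬ gives 1 − 0.57 = 0.43
(not P → not Q): min(1, 1 − 0.14 + 0.43) = 1
not R: Łukasiewicz ¬ gives 1 − 0.72 = 0.28
((not P → not Q) ∨ not R) = max(1, 0.28) = 1
(P → ((not P → not Q) ∨ not R)): min(1, 1 − 0.86 + 1) = 1
(not S ∧ (P → ((not P → not Q) ∨ not R))) = min(0.4, 1) = 0.4
((not ((Q ∧ (not not Q ∨ not Q)) → not not R) → ((S → R) ∨ P)) ∧ (not S ∧ (P → ((not P → not Q) ∨ not R)))) = min(1, 0.4) = 0.4
not ((not ((Q ∧ (not not Q ∨ not Q)) → not not R) → ((S → R) ∨ P)) ∧ (not S ∧ (P → ((not P → not Q) ∨ not R)))): Łukasiewicz ¬ gives 1 − 0.4 = 0.6

0.60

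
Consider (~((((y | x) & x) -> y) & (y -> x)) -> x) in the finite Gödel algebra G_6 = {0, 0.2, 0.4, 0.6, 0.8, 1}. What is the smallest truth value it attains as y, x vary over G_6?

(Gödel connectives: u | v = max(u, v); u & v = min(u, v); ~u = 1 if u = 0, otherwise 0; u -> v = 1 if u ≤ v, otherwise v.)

The minimum is attained at y = 0.2, x = 0:
  (y | x) = max(0.2, 0) = 0.2
  ((y | x) & x) = min(0.2, 0) = 0
  (((y | x) & x) -> y): 0 ≤ 0.2, so result = 1
  (y -> x): 0.2 > 0, so result = 0
  ((((y | x) & x) -> y) & (y -> x)) = min(1, 0) = 0
  ~((((y | x) & x) -> y) & (y -> x)): Gödel ¬ of 0 = 1 (operand is 0)
  (~((((y | x) & x) -> y) & (y -> x)) -> x): 1 > 0, so result = 0
Checking all 36 assignments confirms none give a value below 0.00.

0.00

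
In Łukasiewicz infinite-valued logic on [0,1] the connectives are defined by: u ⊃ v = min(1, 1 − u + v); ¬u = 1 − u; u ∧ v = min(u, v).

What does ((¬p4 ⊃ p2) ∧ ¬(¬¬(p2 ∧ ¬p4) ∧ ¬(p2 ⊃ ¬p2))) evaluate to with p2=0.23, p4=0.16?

¬p4: Łukasiewicz ¬ gives 1 − 0.16 = 0.84
(¬p4 ⊃ p2): min(1, 1 − 0.84 + 0.23) = 0.39
¬p4: Łukasiewicz ¬ gives 1 − 0.16 = 0.84
(p2 ∧ ¬p4) = min(0.23, 0.84) = 0.23
¬(p2 ∧ ¬p4): Łukasiewicz ¬ gives 1 − 0.23 = 0.77
¬¬(p2 ∧ ¬p4): Łukasiewicz ¬ gives 1 − 0.77 = 0.23
¬p2: Łukasiewicz ¬ gives 1 − 0.23 = 0.77
(p2 ⊃ ¬p2): min(1, 1 − 0.23 + 0.77) = 1
¬(p2 ⊃ ¬p2): Łukasiewicz ¬ gives 1 − 1 = 0
(¬¬(p2 ∧ ¬p4) ∧ ¬(p2 ⊃ ¬p2)) = min(0.23, 0) = 0
¬(¬¬(p2 ∧ ¬p4) ∧ ¬(p2 ⊃ ¬p2)): Łukasiewicz ¬ gives 1 − 0 = 1
((¬p4 ⊃ p2) ∧ ¬(¬¬(p2 ∧ ¬p4) ∧ ¬(p2 ⊃ ¬p2))) = min(0.39, 1) = 0.39

0.39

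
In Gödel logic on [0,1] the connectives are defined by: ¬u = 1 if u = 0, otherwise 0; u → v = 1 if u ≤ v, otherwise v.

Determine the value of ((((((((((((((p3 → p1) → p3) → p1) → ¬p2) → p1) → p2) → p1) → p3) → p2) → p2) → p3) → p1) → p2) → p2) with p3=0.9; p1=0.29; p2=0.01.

(p3 → p1): 0.9 > 0.29, so result = 0.29
((p3 → p1) → p3): 0.29 ≤ 0.9, so result = 1
(((p3 → p1) → p3) → p1): 1 > 0.29, so result = 0.29
¬p2: Gödel ¬ of 0.01 = 0 (operand ≠ 0)
((((p3 → p1) → p3) → p1) → ¬p2): 0.29 > 0, so result = 0
(((((p3 → p1) → p3) → p1) → ¬p2) → p1): 0 ≤ 0.29, so result = 1
((((((p3 → p1) → p3) → p1) → ¬p2) → p1) → p2): 1 > 0.01, so result = 0.01
(((((((p3 → p1) → p3) → p1) → ¬p2) → p1) → p2) → p1): 0.01 ≤ 0.29, so result = 1
((((((((p3 → p1) → p3) → p1) → ¬p2) → p1) → p2) → p1) → p3): 1 > 0.9, so result = 0.9
(((((((((p3 → p1) → p3) → p1) → ¬p2) → p1) → p2) → p1) → p3) → p2): 0.9 > 0.01, so result = 0.01
((((((((((p3 → p1) → p3) → p1) → ¬p2) → p1) → p2) → p1) → p3) → p2) → p2): 0.01 ≤ 0.01, so result = 1
(((((((((((p3 → p1) → p3) → p1) → ¬p2) → p1) → p2) → p1) → p3) → p2) → p2) → p3): 1 > 0.9, so result = 0.9
((((((((((((p3 → p1) → p3) → p1) → ¬p2) → p1) → p2) → p1) → p3) → p2) → p2) → p3) → p1): 0.9 > 0.29, so result = 0.29
(((((((((((((p3 → p1) → p3) → p1) → ¬p2) → p1) → p2) → p1) → p3) → p2) → p2) → p3) → p1) → p2): 0.29 > 0.01, so result = 0.01
((((((((((((((p3 → p1) → p3) → p1) → ¬p2) → p1) → p2) → p1) → p3) → p2) → p2) → p3) → p1) → p2) → p2): 0.01 ≤ 0.01, so result = 1

1.00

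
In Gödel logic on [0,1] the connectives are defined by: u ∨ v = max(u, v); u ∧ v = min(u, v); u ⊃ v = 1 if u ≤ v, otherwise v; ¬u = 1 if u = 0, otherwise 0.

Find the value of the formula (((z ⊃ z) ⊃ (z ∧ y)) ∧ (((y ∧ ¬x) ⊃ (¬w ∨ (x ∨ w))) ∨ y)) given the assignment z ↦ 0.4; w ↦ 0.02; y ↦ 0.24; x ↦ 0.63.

0.24

(z ⊃ z): 0.4 ≤ 0.4, so result = 1
(z ∧ y) = min(0.4, 0.24) = 0.24
((z ⊃ z) ⊃ (z ∧ y)): 1 > 0.24, so result = 0.24
¬x: Gödel ¬ of 0.63 = 0 (operand ≠ 0)
(y ∧ ¬x) = min(0.24, 0) = 0
¬w: Gödel ¬ of 0.02 = 0 (operand ≠ 0)
(x ∨ w) = max(0.63, 0.02) = 0.63
(¬w ∨ (x ∨ w)) = max(0, 0.63) = 0.63
((y ∧ ¬x) ⊃ (¬w ∨ (x ∨ w))): 0 ≤ 0.63, so result = 1
(((y ∧ ¬x) ⊃ (¬w ∨ (x ∨ w))) ∨ y) = max(1, 0.24) = 1
(((z ⊃ z) ⊃ (z ∧ y)) ∧ (((y ∧ ¬x) ⊃ (¬w ∨ (x ∨ w))) ∨ y)) = min(0.24, 1) = 0.24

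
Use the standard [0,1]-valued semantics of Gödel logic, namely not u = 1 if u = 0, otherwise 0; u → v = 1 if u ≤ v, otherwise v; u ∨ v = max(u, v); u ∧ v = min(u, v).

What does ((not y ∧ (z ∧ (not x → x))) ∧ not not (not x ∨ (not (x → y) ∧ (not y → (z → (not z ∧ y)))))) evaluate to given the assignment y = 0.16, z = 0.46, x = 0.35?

0.00

not y: Gödel ¬ of 0.16 = 0 (operand ≠ 0)
not x: Gödel ¬ of 0.35 = 0 (operand ≠ 0)
(not x → x): 0 ≤ 0.35, so result = 1
(z ∧ (not x → x)) = min(0.46, 1) = 0.46
(not y ∧ (z ∧ (not x → x))) = min(0, 0.46) = 0
not x: Gödel ¬ of 0.35 = 0 (operand ≠ 0)
(x → y): 0.35 > 0.16, so result = 0.16
not (x → y): Gödel ¬ of 0.16 = 0 (operand ≠ 0)
not y: Gödel ¬ of 0.16 = 0 (operand ≠ 0)
not z: Gödel ¬ of 0.46 = 0 (operand ≠ 0)
(not z ∧ y) = min(0, 0.16) = 0
(z → (not z ∧ y)): 0.46 > 0, so result = 0
(not y → (z → (not z ∧ y))): 0 ≤ 0, so result = 1
(not (x → y) ∧ (not y → (z → (not z ∧ y)))) = min(0, 1) = 0
(not x ∨ (not (x → y) ∧ (not y → (z → (not z ∧ y))))) = max(0, 0) = 0
not (not x ∨ (not (x → y) ∧ (not y → (z → (not z ∧ y))))): Gödel ¬ of 0 = 1 (operand is 0)
not not (not x ∨ (not (x → y) ∧ (not y → (z → (not z ∧ y))))): Gödel ¬ of 1 = 0 (operand ≠ 0)
((not y ∧ (z ∧ (not x → x))) ∧ not not (not x ∨ (not (x → y) ∧ (not y → (z → (not z ∧ y)))))) = min(0, 0) = 0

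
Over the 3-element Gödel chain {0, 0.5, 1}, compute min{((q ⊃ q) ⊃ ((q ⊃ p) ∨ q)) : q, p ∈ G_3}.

0.50

The minimum is attained at q = 0.5, p = 0:
  (q ⊃ q): 0.5 ≤ 0.5, so result = 1
  (q ⊃ p): 0.5 > 0, so result = 0
  ((q ⊃ p) ∨ q) = max(0, 0.5) = 0.5
  ((q ⊃ q) ⊃ ((q ⊃ p) ∨ q)): 1 > 0.5, so result = 0.5
Checking all 9 assignments confirms none give a value below 0.50.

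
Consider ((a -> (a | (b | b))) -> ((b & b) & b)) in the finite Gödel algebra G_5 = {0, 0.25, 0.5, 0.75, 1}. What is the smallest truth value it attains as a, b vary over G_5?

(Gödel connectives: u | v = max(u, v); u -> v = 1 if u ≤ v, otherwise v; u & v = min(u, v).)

The minimum is attained at a = 0, b = 0:
  (b | b) = max(0, 0) = 0
  (a | (b | b)) = max(0, 0) = 0
  (a -> (a | (b | b))): 0 ≤ 0, so result = 1
  (b & b) = min(0, 0) = 0
  ((b & b) & b) = min(0, 0) = 0
  ((a -> (a | (b | b))) -> ((b & b) & b)): 1 > 0, so result = 0
Checking all 25 assignments confirms none give a value below 0.00.

0.00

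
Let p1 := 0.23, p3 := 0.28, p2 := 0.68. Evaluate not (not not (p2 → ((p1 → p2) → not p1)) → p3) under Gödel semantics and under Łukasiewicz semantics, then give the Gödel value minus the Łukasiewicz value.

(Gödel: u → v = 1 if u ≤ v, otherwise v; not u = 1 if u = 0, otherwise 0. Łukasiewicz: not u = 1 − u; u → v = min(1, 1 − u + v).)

-0.72

Gödel evaluation:
  (p1 → p2): 0.23 ≤ 0.68, so result = 1
  not p1: Gödel ¬ of 0.23 = 0 (operand ≠ 0)
  ((p1 → p2) → not p1): 1 > 0, so result = 0
  (p2 → ((p1 → p2) → not p1)): 0.68 > 0, so result = 0
  not (p2 → ((p1 → p2) → not p1)): Gödel ¬ of 0 = 1 (operand is 0)
  not not (p2 → ((p1 → p2) → not p1)): Gödel ¬ of 1 = 0 (operand ≠ 0)
  (not not (p2 → ((p1 → p2) → not p1)) → p3): 0 ≤ 0.28, so result = 1
  not (not not (p2 → ((p1 → p2) → not p1)) → p3): Gödel ¬ of 1 = 0 (operand ≠ 0)
  Gödel value = 0
Łukasiewicz evaluation:
  (p1 → p2): min(1, 1 − 0.23 + 0.68) = 1
  not p1: Łukasiewicz ¬ gives 1 − 0.23 = 0.77
  ((p1 → p2) → not p1): min(1, 1 − 1 + 0.77) = 0.77
  (p2 → ((p1 → p2) → not p1)): min(1, 1 − 0.68 + 0.77) = 1
  not (p2 → ((p1 → p2) → not p1)): Łukasiewicz ¬ gives 1 − 1 = 0
  not not (p2 → ((p1 → p2) → not p1)): Łukasiewicz ¬ gives 1 − 0 = 1
  (not not (p2 → ((p1 → p2) → not p1)) → p3): min(1, 1 − 1 + 0.28) = 0.28
  not (not not (p2 → ((p1 → p2) → not p1)) → p3): Łukasiewicz ¬ gives 1 − 0.28 = 0.72
  Łukasiewicz value = 0.72
Difference: 0 − 0.72 = -0.72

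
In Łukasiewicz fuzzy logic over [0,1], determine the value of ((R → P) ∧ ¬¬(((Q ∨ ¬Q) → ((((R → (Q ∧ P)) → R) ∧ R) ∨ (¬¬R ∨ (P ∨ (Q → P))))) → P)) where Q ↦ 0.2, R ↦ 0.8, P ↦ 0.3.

0.30

(R → P): min(1, 1 − 0.8 + 0.3) = 0.5
¬Q: Łukasiewicz ¬ gives 1 − 0.2 = 0.8
(Q ∨ ¬Q) = max(0.2, 0.8) = 0.8
(Q ∧ P) = min(0.2, 0.3) = 0.2
(R → (Q ∧ P)): min(1, 1 − 0.8 + 0.2) = 0.4
((R → (Q ∧ P)) → R): min(1, 1 − 0.4 + 0.8) = 1
(((R → (Q ∧ P)) → R) ∧ R) = min(1, 0.8) = 0.8
¬R: Łukasiewicz ¬ gives 1 − 0.8 = 0.2
¬¬R: Łukasiewicz ¬ gives 1 − 0.2 = 0.8
(Q → P): min(1, 1 − 0.2 + 0.3) = 1
(P ∨ (Q → P)) = max(0.3, 1) = 1
(¬¬R ∨ (P ∨ (Q → P))) = max(0.8, 1) = 1
((((R → (Q ∧ P)) → R) ∧ R) ∨ (¬¬R ∨ (P ∨ (Q → P)))) = max(0.8, 1) = 1
((Q ∨ ¬Q) → ((((R → (Q ∧ P)) → R) ∧ R) ∨ (¬¬R ∨ (P ∨ (Q → P))))): min(1, 1 − 0.8 + 1) = 1
(((Q ∨ ¬Q) → ((((R → (Q ∧ P)) → R) ∧ R) ∨ (¬¬R ∨ (P ∨ (Q → P))))) → P): min(1, 1 − 1 + 0.3) = 0.3
¬(((Q ∨ ¬Q) → ((((R → (Q ∧ P)) → R) ∧ R) ∨ (¬¬R ∨ (P ∨ (Q → P))))) → P): Łukasiewicz ¬ gives 1 − 0.3 = 0.7
¬¬(((Q ∨ ¬Q) → ((((R → (Q ∧ P)) → R) ∧ R) ∨ (¬¬R ∨ (P ∨ (Q → P))))) → P): Łukasiewicz ¬ gives 1 − 0.7 = 0.3
((R → P) ∧ ¬¬(((Q ∨ ¬Q) → ((((R → (Q ∧ P)) → R) ∧ R) ∨ (¬¬R ∨ (P ∨ (Q → P))))) → P)) = min(0.5, 0.3) = 0.3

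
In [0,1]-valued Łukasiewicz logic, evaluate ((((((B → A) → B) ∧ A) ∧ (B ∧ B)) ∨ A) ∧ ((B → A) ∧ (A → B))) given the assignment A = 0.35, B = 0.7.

(B → A): min(1, 1 − 0.7 + 0.35) = 0.65
((B → A) → B): min(1, 1 − 0.65 + 0.7) = 1
(((B → A) → B) ∧ A) = min(1, 0.35) = 0.35
(B ∧ B) = min(0.7, 0.7) = 0.7
((((B → A) → B) ∧ A) ∧ (B ∧ B)) = min(0.35, 0.7) = 0.35
(((((B → A) → B) ∧ A) ∧ (B ∧ B)) ∨ A) = max(0.35, 0.35) = 0.35
(B → A): min(1, 1 − 0.7 + 0.35) = 0.65
(A → B): min(1, 1 − 0.35 + 0.7) = 1
((B → A) ∧ (A → B)) = min(0.65, 1) = 0.65
((((((B → A) → B) ∧ A) ∧ (B ∧ B)) ∨ A) ∧ ((B → A) ∧ (A → B))) = min(0.35, 0.65) = 0.35

0.35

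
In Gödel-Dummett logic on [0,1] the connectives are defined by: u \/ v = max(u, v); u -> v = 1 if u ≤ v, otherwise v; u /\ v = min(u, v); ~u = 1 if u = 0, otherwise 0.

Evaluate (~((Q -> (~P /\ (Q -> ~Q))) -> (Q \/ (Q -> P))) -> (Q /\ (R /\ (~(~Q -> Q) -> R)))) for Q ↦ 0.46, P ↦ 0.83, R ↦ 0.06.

~P: Gödel ¬ of 0.83 = 0 (operand ≠ 0)
~Q: Gödel ¬ of 0.46 = 0 (operand ≠ 0)
(Q -> ~Q): 0.46 > 0, so result = 0
(~P /\ (Q -> ~Q)) = min(0, 0) = 0
(Q -> (~P /\ (Q -> ~Q))): 0.46 > 0, so result = 0
(Q -> P): 0.46 ≤ 0.83, so result = 1
(Q \/ (Q -> P)) = max(0.46, 1) = 1
((Q -> (~P /\ (Q -> ~Q))) -> (Q \/ (Q -> P))): 0 ≤ 1, so result = 1
~((Q -> (~P /\ (Q -> ~Q))) -> (Q \/ (Q -> P))): Gödel ¬ of 1 = 0 (operand ≠ 0)
~Q: Gödel ¬ of 0.46 = 0 (operand ≠ 0)
(~Q -> Q): 0 ≤ 0.46, so result = 1
~(~Q -> Q): Gödel ¬ of 1 = 0 (operand ≠ 0)
(~(~Q -> Q) -> R): 0 ≤ 0.06, so result = 1
(R /\ (~(~Q -> Q) -> R)) = min(0.06, 1) = 0.06
(Q /\ (R /\ (~(~Q -> Q) -> R))) = min(0.46, 0.06) = 0.06
(~((Q -> (~P /\ (Q -> ~Q))) -> (Q \/ (Q -> P))) -> (Q /\ (R /\ (~(~Q -> Q) -> R)))): 0 ≤ 0.06, so result = 1

1.00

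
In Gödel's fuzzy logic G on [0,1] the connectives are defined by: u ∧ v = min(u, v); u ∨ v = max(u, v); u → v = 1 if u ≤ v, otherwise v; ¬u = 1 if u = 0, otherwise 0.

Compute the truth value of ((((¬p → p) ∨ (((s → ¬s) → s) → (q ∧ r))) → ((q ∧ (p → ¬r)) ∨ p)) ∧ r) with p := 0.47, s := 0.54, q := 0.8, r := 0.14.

0.14

¬p: Gödel ¬ of 0.47 = 0 (operand ≠ 0)
(¬p → p): 0 ≤ 0.47, so result = 1
¬s: Gödel ¬ of 0.54 = 0 (operand ≠ 0)
(s → ¬s): 0.54 > 0, so result = 0
((s → ¬s) → s): 0 ≤ 0.54, so result = 1
(q ∧ r) = min(0.8, 0.14) = 0.14
(((s → ¬s) → s) → (q ∧ r)): 1 > 0.14, so result = 0.14
((¬p → p) ∨ (((s → ¬s) → s) → (q ∧ r))) = max(1, 0.14) = 1
¬r: Gödel ¬ of 0.14 = 0 (operand ≠ 0)
(p → ¬r): 0.47 > 0, so result = 0
(q ∧ (p → ¬r)) = min(0.8, 0) = 0
((q ∧ (p → ¬r)) ∨ p) = max(0, 0.47) = 0.47
(((¬p → p) ∨ (((s → ¬s) → s) → (q ∧ r))) → ((q ∧ (p → ¬r)) ∨ p)): 1 > 0.47, so result = 0.47
((((¬p → p) ∨ (((s → ¬s) → s) → (q ∧ r))) → ((q ∧ (p → ¬r)) ∨ p)) ∧ r) = min(0.47, 0.14) = 0.14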